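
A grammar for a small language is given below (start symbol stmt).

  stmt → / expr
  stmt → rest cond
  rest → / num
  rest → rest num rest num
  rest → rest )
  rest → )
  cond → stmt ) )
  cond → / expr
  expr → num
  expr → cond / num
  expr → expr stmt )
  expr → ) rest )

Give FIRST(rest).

rest → / num contributes {/}.
From rest → rest num rest num: add FIRST(rest) = { ), / }.
From rest → rest ): add FIRST(rest) = { ), / }.
rest → ) contributes {)}.
Union: FIRST(rest) = { ), / }.

{ ), / }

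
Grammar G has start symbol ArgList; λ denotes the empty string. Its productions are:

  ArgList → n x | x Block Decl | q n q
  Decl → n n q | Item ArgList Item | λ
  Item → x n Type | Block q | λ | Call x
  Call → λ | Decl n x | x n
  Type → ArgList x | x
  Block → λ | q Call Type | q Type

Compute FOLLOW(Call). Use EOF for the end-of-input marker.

In Item → Call x: add FIRST(x) = { x }.
In Block → q Call Type: add FIRST(Type) = { n, q, x }.
Union: FOLLOW(Call) = { n, q, x }.

{ n, q, x }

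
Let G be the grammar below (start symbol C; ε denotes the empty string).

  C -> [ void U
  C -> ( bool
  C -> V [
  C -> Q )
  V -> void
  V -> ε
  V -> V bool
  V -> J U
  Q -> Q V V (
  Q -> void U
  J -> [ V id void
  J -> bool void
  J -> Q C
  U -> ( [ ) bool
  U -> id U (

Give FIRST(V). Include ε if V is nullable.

V -> void contributes {void}.
V -> ε contributes ε.
From V -> V bool: V nullable, take FIRST(V) ∪ {bool} = { [, bool, void }.
From V -> J U: add FIRST(J) = { [, bool, void }.
Union: FIRST(V) = { [, bool, void, ε }.

{ [, bool, void, ε }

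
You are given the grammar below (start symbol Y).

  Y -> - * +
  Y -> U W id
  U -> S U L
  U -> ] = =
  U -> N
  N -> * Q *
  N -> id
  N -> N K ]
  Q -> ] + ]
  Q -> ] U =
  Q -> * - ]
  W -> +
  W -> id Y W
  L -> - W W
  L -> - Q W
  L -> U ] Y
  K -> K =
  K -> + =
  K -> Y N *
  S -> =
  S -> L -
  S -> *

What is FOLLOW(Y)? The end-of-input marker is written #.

{ #, *, +, -, =, ], id }

Y is the start symbol, so # ∈ FOLLOW(Y).
In W -> id Y W: add FIRST(W) = { +, id }.
In L -> U ] Y: Y is at the end, add FOLLOW(L) = { *, +, -, =, ], id }.
In K -> Y N *: add FIRST(N *) = { *, id }.
Union: FOLLOW(Y) = { #, *, +, -, =, ], id }.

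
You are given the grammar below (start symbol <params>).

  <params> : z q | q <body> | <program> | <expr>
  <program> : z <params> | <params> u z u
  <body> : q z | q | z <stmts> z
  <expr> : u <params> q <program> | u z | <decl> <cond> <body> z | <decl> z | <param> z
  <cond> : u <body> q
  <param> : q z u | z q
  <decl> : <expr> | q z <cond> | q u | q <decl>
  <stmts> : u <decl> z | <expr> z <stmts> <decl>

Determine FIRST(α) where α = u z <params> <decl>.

{ u }

u is a terminal; add {u} and stop.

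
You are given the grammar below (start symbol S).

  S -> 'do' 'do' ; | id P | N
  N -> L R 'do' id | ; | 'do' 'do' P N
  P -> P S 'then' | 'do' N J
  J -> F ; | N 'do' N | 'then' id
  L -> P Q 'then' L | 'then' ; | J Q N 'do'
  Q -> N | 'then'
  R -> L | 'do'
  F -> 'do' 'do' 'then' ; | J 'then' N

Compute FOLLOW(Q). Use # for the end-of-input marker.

In L -> P Q 'then' L: add FIRST('then' L) = { 'then' }.
In L -> J Q N 'do': add FIRST(N 'do') = { 'do', 'then', ; }.
Union: FOLLOW(Q) = { 'do', 'then', ; }.

{ 'do', 'then', ; }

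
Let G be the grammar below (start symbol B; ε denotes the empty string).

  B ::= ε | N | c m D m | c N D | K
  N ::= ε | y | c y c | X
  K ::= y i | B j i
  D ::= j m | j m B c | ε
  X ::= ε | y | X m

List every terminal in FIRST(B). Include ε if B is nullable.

B ::= ε contributes ε.
From B ::= N: add FIRST(N) = { c, m, y, ε } (including ε since N is nullable).
B ::= c m D m contributes {c}.
B ::= c N D contributes {c}.
From B ::= K: add FIRST(K) = { c, j, m, y }.
Union: FIRST(B) = { c, j, m, y, ε }.

{ c, j, m, y, ε }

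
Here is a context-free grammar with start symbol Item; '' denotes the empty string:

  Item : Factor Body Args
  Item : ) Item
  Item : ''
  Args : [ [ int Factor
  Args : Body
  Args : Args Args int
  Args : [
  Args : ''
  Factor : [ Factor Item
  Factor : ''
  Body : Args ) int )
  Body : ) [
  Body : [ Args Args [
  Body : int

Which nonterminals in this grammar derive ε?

Directly nullable (have an ''-production): Item, Args, Factor.
No other nonterminal has a production whose RHS symbols are all nullable.

{ Args, Factor, Item }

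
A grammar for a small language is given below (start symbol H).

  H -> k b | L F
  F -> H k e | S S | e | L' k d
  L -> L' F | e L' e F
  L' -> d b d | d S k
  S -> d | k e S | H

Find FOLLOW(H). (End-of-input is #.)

H is the start symbol, so # ∈ FOLLOW(H).
In F -> H k e: add FIRST(k e) = { k }.
In S -> H: H is at the end, add FOLLOW(S) = { #, d, e, k }.
Union: FOLLOW(H) = { #, d, e, k }.

{ #, d, e, k }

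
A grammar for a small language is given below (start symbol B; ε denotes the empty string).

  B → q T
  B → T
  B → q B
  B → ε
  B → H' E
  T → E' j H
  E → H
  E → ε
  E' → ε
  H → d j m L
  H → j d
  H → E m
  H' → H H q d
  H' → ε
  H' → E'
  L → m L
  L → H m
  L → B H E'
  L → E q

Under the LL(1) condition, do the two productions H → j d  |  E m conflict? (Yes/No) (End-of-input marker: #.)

FIRST(j d) = { j } and FIRST(E m) = { d, j, m }.
Both contain j, so the two alternatives are not disjoint — LL(1) conflict.

Yes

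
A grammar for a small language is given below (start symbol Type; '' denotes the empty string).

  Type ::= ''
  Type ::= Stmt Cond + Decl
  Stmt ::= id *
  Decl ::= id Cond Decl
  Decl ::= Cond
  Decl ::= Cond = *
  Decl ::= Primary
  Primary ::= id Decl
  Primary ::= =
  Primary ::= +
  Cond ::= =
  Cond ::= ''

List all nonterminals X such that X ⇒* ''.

{ Cond, Decl, Type }

Directly nullable (have an ''-production): Type, Cond.
Decl ::= Cond with every symbol nullable, so Decl is nullable.
No other nonterminal has a production whose RHS symbols are all nullable.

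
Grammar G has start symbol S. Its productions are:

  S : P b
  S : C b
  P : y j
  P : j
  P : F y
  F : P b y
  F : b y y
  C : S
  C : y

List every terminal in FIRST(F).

From F : P b y: add FIRST(P) = { b, j, y }.
F : b y y contributes {b}.
Union: FIRST(F) = { b, j, y }.

{ b, j, y }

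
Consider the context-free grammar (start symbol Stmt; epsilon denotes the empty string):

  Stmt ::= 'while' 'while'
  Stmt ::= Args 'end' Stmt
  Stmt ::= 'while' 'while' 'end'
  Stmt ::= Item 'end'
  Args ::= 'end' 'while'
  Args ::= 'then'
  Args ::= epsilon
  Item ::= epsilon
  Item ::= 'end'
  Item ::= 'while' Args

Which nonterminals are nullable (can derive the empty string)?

{ Args, Item }

Directly nullable (have an epsilon-production): Args, Item.
No other nonterminal has a production whose RHS symbols are all nullable.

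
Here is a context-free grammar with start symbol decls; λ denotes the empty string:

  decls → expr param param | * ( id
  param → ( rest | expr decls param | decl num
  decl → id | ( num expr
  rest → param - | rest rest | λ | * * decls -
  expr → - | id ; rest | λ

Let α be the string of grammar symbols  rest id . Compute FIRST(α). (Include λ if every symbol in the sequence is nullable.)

Add FIRST(rest)\{λ} = { (, *, -, id }; rest is nullable, continue.
id is a terminal; add {id} and stop.

{ (, *, -, id }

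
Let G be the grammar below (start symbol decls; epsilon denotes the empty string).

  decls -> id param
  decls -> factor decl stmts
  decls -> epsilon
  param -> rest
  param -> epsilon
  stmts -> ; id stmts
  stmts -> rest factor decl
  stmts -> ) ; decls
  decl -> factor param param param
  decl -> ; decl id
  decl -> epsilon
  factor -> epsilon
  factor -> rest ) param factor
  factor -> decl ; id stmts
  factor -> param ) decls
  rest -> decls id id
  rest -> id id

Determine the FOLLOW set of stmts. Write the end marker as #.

{ #, ), ;, id }

In decls -> factor decl stmts: stmts is at the end, add FOLLOW(decls) = { #, ), ;, id }.
In stmts -> ; id stmts: stmts is at the end, add FOLLOW(stmts) = { #, ), ;, id }.
In factor -> decl ; id stmts: stmts is at the end, add FOLLOW(factor) = { #, ), ;, id }.
Union: FOLLOW(stmts) = { #, ), ;, id }.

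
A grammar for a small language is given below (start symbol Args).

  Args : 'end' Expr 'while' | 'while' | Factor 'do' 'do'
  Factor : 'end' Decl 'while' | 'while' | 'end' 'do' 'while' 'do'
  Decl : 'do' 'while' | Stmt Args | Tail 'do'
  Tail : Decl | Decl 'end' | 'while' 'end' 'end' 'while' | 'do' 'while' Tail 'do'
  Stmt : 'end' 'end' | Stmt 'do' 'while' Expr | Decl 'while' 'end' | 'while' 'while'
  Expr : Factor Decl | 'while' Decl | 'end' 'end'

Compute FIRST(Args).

Args : 'end' Expr 'while' contributes {'end'}.
Args : 'while' contributes {'while'}.
From Args : Factor 'do' 'do': add FIRST(Factor) = { 'end', 'while' }.
Union: FIRST(Args) = { 'end', 'while' }.

{ 'end', 'while' }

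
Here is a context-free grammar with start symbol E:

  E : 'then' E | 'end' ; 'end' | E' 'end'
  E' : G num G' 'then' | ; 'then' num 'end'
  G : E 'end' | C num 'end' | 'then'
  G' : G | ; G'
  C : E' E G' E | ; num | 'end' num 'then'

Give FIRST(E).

E : 'then' E contributes {'then'}.
E : 'end' ; 'end' contributes {'end'}.
From E : E' 'end': add FIRST(E') = { 'end', 'then', ; }.
Union: FIRST(E) = { 'end', 'then', ; }.

{ 'end', 'then', ; }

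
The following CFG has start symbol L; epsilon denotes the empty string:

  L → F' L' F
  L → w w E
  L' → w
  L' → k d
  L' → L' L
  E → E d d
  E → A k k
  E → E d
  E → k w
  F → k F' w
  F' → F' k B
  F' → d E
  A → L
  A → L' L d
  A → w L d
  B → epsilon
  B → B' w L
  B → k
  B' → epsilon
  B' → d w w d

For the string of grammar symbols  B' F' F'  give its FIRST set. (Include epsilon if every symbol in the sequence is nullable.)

{ d }

Add FIRST(B')\{epsilon} = { d }; B' is nullable, continue.
Add FIRST(F') = { d }; F' is not nullable, stop.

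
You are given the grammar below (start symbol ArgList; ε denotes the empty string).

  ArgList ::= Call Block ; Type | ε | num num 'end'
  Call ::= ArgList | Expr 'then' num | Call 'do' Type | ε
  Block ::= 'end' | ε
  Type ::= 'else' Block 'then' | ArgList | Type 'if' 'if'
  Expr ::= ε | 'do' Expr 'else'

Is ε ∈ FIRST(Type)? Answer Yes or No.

Yes

Type ::= ArgList and each of ArgList is nullable, so Type ⇒* ε.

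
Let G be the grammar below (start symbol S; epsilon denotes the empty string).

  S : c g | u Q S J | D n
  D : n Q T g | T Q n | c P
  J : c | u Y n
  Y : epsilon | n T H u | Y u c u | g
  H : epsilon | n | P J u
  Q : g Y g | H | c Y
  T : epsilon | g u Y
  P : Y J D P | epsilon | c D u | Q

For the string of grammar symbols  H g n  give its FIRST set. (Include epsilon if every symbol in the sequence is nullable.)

Add FIRST(H)\{epsilon} = { c, g, n, u }; H is nullable, continue.
g is a terminal; add {g} and stop.

{ c, g, n, u }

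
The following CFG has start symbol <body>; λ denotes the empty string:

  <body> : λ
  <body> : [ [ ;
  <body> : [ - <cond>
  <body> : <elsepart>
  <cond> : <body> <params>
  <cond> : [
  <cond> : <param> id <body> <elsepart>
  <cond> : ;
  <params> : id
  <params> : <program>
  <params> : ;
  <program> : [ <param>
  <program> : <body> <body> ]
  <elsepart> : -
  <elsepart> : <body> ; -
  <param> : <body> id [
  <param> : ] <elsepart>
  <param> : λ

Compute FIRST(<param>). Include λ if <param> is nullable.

{ -, ;, [, ], id, λ }

From <param> : <body> id [: <body> nullable, take FIRST(<body>) ∪ {id} = { -, ;, [, id }.
<param> : ] <elsepart> contributes {]}.
<param> : λ contributes λ.
Union: FIRST(<param>) = { -, ;, [, ], id, λ }.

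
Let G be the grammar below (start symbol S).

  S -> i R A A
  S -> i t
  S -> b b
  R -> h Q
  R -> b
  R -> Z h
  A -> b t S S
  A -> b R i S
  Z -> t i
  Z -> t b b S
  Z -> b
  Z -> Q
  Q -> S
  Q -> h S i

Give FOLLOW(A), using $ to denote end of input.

In S -> i R A A: add FIRST(A) = { b }.
In S -> i R A A: A is at the end, add FOLLOW(S) = { $, b, h, i }.
Union: FOLLOW(A) = { $, b, h, i }.

{ $, b, h, i }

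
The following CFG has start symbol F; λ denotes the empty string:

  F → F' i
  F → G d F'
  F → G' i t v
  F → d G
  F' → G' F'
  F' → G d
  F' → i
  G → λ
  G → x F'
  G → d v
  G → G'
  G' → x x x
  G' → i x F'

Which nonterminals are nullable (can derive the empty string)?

Directly nullable (have an λ-production): G.
No other nonterminal has a production whose RHS symbols are all nullable.

{ G }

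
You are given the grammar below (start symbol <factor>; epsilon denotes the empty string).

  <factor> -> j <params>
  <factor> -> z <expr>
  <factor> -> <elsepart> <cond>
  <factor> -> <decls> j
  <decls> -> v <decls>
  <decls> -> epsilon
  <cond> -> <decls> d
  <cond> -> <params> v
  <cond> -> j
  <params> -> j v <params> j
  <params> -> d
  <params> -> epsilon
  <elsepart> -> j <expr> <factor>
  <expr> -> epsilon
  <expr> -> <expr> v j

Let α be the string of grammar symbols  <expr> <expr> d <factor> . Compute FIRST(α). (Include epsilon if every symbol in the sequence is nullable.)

Add FIRST(<expr>)\{epsilon} = { v }; <expr> is nullable, continue.
Add FIRST(<expr>)\{epsilon} = { v }; <expr> is nullable, continue.
d is a terminal; add {d} and stop.

{ d, v }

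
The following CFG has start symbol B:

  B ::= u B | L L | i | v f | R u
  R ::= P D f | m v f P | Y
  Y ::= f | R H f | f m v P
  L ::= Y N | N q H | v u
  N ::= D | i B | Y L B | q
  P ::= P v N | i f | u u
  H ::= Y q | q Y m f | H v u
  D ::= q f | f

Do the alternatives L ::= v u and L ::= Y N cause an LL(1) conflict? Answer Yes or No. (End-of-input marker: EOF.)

FIRST(v u) = { v } and FIRST(Y N) = { f, i, m, u }.
The FIRST sets are disjoint and neither alternative is nullable — no conflict.

No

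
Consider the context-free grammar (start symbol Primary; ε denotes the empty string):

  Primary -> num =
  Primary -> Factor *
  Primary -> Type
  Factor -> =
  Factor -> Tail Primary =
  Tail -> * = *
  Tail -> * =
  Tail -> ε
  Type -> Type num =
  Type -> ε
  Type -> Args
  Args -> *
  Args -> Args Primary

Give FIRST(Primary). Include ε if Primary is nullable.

Primary -> num = contributes {num}.
From Primary -> Factor *: add FIRST(Factor) = { *, =, num }.
From Primary -> Type: add FIRST(Type) = { *, num, ε } (including ε since Type is nullable).
Union: FIRST(Primary) = { *, =, num, ε }.

{ *, =, num, ε }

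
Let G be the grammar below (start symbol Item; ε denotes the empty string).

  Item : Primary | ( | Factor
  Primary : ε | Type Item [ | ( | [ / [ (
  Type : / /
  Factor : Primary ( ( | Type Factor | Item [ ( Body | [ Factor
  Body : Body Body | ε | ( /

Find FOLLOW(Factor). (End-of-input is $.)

{ $, [ }

In Item : Factor: Factor is at the end, add FOLLOW(Item) = { $, [ }.
In Factor : Type Factor: Factor is at the end, add FOLLOW(Factor) = { $, [ }.
In Factor : [ Factor: Factor is at the end, add FOLLOW(Factor) = { $, [ }.
Union: FOLLOW(Factor) = { $, [ }.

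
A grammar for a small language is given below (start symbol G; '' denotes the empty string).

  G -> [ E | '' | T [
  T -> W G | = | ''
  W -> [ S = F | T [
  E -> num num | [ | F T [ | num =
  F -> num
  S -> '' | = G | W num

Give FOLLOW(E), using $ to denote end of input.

{ $, =, [ }

In G -> [ E: E is at the end, add FOLLOW(G) = { $, =, [ }.
Union: FOLLOW(E) = { $, =, [ }.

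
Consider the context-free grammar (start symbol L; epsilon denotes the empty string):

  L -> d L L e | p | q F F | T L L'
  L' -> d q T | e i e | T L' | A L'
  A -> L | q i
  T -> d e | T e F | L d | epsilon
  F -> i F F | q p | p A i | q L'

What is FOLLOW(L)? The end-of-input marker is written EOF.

{ EOF, d, e, i, p, q }

L is the start symbol, so EOF ∈ FOLLOW(L).
In L -> d L L e: add FIRST(L e) = { d, e, p, q }.
In L -> d L L e: add FIRST(e) = { e }.
In L -> T L L': add FIRST(L') = { d, e, p, q }.
In A -> L: L is at the end, add FOLLOW(A) = { d, e, i, p, q }.
In T -> L d: add FIRST(d) = { d }.
Union: FOLLOW(L) = { EOF, d, e, i, p, q }.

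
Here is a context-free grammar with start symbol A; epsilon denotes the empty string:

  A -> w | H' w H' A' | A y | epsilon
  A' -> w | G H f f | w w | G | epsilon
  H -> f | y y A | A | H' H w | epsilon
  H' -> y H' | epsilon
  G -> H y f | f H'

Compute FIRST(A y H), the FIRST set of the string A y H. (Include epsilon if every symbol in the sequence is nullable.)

{ w, y }

Add FIRST(A)\{epsilon} = { w, y }; A is nullable, continue.
y is a terminal; add {y} and stop.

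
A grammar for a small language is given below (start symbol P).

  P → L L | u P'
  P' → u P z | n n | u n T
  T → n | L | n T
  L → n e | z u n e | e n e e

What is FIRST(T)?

{ e, n, z }

T → n contributes {n}.
From T → L: add FIRST(L) = { e, n, z }.
T → n T contributes {n}.
Union: FIRST(T) = { e, n, z }.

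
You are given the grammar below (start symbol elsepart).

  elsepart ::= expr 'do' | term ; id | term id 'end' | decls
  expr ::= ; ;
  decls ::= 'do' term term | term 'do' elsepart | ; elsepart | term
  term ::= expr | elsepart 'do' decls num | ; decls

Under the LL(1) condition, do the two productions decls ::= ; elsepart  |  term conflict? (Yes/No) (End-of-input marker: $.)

FIRST(; elsepart) = { ; } and FIRST(term) = { 'do', ; }.
Both contain ;, so the two alternatives are not disjoint — LL(1) conflict.

Yes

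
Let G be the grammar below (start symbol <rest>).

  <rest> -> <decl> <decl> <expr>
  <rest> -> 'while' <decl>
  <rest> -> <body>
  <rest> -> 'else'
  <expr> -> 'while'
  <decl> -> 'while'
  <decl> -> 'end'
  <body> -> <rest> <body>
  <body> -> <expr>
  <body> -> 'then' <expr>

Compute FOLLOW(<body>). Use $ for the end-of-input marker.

In <rest> -> <body>: <body> is at the end, add FOLLOW(<rest>) = { $, 'else', 'end', 'then', 'while' }.
In <body> -> <rest> <body>: <body> is at the end, add FOLLOW(<body>) = { $, 'else', 'end', 'then', 'while' }.
Union: FOLLOW(<body>) = { $, 'else', 'end', 'then', 'while' }.

{ $, 'else', 'end', 'then', 'while' }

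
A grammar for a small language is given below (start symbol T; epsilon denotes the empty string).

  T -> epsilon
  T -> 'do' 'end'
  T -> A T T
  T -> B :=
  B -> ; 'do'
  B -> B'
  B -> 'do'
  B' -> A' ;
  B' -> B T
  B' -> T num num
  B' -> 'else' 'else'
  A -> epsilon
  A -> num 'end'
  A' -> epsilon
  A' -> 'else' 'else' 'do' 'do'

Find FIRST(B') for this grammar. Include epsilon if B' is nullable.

From B' -> A' ;: A' nullable, take FIRST(A') ∪ {;} = { 'else', ; }.
From B' -> B T: add FIRST(B) = { 'do', 'else', ;, num }.
From B' -> T num num: T nullable, take FIRST(T) ∪ {num} = { 'do', 'else', ;, num }.
B' -> 'else' 'else' contributes {'else'}.
Union: FIRST(B') = { 'do', 'else', ;, num }.

{ 'do', 'else', ;, num }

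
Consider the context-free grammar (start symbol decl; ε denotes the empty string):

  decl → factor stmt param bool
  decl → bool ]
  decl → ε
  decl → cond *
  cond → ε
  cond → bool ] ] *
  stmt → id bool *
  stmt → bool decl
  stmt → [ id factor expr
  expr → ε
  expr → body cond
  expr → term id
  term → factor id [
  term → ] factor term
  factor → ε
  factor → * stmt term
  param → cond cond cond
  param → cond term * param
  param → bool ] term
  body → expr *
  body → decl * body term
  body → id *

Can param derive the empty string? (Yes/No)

Yes

param → cond cond cond and each of cond, cond, cond is nullable, so param ⇒* ε.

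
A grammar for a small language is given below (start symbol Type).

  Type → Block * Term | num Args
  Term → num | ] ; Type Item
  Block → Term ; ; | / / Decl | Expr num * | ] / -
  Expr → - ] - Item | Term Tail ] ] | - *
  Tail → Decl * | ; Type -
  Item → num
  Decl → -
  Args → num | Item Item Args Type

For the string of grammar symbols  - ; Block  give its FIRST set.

{ - }

- is a terminal; add {-} and stop.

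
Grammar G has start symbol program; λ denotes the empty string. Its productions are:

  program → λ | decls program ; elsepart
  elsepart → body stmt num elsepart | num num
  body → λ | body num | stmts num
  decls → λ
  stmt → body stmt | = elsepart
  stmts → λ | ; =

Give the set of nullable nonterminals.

Directly nullable (have an λ-production): program, body, decls, stmts.
No other nonterminal has a production whose RHS symbols are all nullable.

{ body, decls, program, stmts }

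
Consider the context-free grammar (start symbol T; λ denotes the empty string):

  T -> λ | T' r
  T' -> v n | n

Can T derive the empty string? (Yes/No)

T has an λ-production, so T ⇒ λ.

Yes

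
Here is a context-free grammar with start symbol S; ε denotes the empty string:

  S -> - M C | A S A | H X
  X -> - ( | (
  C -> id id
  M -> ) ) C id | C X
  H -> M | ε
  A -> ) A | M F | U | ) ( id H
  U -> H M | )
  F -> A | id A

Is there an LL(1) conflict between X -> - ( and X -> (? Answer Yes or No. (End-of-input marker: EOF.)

No

FIRST(- () = { - } and FIRST(() = { ( }.
The FIRST sets are disjoint and neither alternative is nullable — no conflict.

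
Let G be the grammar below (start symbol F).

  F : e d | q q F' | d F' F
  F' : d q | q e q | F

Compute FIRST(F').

F' : d q contributes {d}.
F' : q e q contributes {q}.
From F' : F: add FIRST(F) = { d, e, q }.
Union: FIRST(F') = { d, e, q }.

{ d, e, q }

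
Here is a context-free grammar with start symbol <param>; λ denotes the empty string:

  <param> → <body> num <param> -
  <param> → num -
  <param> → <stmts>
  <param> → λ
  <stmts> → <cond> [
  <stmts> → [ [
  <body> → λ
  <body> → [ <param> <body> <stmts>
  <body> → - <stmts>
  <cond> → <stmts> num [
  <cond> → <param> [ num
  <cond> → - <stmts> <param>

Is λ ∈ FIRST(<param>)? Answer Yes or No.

<param> has an λ-production, so <param> ⇒ λ.

Yes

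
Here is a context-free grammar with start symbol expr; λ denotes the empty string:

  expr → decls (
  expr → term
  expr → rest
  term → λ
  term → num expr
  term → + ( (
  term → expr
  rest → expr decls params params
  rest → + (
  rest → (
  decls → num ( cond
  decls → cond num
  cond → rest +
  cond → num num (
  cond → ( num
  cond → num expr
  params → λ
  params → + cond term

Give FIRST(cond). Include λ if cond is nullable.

From cond → rest +: add FIRST(rest) = { (, +, num }.
cond → num num ( contributes {num}.
cond → ( num contributes {(}.
cond → num expr contributes {num}.
Union: FIRST(cond) = { (, +, num }.

{ (, +, num }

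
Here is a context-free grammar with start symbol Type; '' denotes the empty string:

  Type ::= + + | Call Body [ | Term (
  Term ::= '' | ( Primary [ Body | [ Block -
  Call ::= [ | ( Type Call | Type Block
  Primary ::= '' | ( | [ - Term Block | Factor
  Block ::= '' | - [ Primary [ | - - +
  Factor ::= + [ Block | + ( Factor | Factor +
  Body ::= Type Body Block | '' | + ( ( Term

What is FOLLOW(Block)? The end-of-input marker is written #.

In Term ::= [ Block -: add FIRST(-) = { - }.
In Call ::= Type Block: Block is at the end, add FOLLOW(Call) = { (, +, [ }.
In Primary ::= [ - Term Block: Block is at the end, add FOLLOW(Primary) = { [ }.
In Factor ::= + [ Block: Block is at the end, add FOLLOW(Factor) = { +, [ }.
In Body ::= Type Body Block: Block is at the end, add FOLLOW(Body) = { (, -, [ }.
Union: FOLLOW(Block) = { (, +, -, [ }.

{ (, +, -, [ }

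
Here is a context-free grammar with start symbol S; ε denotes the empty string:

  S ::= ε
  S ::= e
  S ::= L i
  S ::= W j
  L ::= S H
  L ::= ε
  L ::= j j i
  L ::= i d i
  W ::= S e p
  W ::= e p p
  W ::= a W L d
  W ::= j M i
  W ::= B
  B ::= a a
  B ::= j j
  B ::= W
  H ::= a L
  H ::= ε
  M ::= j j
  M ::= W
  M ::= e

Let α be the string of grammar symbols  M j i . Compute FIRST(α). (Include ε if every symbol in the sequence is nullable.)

{ a, e, i, j }

Add FIRST(M) = { a, e, i, j }; M is not nullable, stop.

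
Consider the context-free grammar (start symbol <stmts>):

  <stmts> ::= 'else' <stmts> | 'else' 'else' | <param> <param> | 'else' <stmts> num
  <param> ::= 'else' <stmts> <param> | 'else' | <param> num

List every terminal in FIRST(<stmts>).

<stmts> ::= 'else' <stmts> contributes {'else'}.
<stmts> ::= 'else' 'else' contributes {'else'}.
From <stmts> ::= <param> <param>: add FIRST(<param>) = { 'else' }.
<stmts> ::= 'else' <stmts> num contributes {'else'}.
Union: FIRST(<stmts>) = { 'else' }.

{ 'else' }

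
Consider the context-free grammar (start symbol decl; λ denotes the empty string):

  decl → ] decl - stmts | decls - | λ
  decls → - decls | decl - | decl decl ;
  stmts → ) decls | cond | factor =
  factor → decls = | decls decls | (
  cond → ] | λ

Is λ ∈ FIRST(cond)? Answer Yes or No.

Yes

cond has an λ-production, so cond ⇒ λ.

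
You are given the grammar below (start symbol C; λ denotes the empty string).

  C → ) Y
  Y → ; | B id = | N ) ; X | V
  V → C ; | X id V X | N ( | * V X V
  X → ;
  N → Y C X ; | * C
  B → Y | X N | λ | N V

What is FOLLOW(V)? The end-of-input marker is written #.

{ #, (, ), *, ;, id }

In Y → V: V is at the end, add FOLLOW(Y) = { #, (, ), *, ;, id }.
In V → X id V X: add FIRST(X) = { ; }.
In V → * V X V: add FIRST(X V) = { ; }.
In V → * V X V: V is at the end, add FOLLOW(V) = { #, (, ), *, ;, id }.
In B → N V: V is at the end, add FOLLOW(B) = { id }.
Union: FOLLOW(V) = { #, (, ), *, ;, id }.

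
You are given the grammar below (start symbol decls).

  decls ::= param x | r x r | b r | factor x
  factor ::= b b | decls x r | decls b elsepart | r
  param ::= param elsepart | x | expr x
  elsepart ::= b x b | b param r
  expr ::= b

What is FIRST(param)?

From param ::= param elsepart: add FIRST(param) = { b, x }.
param ::= x contributes {x}.
From param ::= expr x: add FIRST(expr) = { b }.
Union: FIRST(param) = { b, x }.

{ b, x }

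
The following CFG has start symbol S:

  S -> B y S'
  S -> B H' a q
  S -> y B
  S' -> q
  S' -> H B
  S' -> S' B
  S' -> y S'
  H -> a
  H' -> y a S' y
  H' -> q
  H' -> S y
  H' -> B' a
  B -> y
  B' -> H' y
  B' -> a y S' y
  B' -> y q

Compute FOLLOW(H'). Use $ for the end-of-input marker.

In S -> B H' a q: add FIRST(a q) = { a }.
In B' -> H' y: add FIRST(y) = { y }.
Union: FOLLOW(H') = { a, y }.

{ a, y }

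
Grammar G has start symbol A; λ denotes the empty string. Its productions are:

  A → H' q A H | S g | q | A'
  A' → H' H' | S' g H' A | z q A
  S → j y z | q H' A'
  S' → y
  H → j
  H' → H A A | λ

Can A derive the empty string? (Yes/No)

A → A' and each of A' is nullable, so A ⇒* λ.

Yes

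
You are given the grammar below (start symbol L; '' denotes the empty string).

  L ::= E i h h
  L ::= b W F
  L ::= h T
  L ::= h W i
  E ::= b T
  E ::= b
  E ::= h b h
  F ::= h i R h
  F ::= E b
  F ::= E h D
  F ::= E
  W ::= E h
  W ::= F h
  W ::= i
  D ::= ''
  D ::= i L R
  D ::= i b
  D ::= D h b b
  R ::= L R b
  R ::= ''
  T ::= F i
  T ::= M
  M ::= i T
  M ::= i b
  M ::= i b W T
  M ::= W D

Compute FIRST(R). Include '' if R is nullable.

{ b, h, '' }

From R ::= L R b: add FIRST(L) = { b, h }.
R ::= '' contributes ''.
Union: FIRST(R) = { b, h, '' }.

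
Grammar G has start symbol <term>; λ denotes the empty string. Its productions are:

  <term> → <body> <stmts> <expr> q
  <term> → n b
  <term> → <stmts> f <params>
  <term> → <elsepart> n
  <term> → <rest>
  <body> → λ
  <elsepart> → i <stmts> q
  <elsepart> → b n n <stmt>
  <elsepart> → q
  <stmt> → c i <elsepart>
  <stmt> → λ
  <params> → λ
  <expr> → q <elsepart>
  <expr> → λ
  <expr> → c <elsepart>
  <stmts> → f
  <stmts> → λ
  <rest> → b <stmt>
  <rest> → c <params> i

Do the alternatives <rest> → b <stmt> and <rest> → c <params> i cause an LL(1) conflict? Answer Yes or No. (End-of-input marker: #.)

FIRST(b <stmt>) = { b } and FIRST(c <params> i) = { c }.
The FIRST sets are disjoint and neither alternative is nullable — no conflict.

No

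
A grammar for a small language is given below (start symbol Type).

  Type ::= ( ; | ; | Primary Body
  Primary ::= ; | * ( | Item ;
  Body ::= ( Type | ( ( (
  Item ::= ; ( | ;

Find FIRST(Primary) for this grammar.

{ *, ; }

Primary ::= ; contributes {;}.
Primary ::= * ( contributes {*}.
From Primary ::= Item ;: add FIRST(Item) = { ; }.
Union: FIRST(Primary) = { *, ; }.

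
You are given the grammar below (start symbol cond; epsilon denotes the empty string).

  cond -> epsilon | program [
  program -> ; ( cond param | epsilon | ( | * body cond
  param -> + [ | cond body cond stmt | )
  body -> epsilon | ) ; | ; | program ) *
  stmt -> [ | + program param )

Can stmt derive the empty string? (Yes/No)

No

Nullable nonterminals: body, cond, program.
No production of stmt has an RHS whose symbols are all nullable, so stmt is not nullable.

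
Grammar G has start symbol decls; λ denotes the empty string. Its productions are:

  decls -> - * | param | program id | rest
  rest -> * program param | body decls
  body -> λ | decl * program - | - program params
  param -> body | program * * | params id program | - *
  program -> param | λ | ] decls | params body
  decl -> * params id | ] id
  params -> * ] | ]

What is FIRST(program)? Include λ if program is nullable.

{ *, -, ], λ }

From program -> param: add FIRST(param) = { *, -, ], λ } (including λ since param is nullable).
program -> λ contributes λ.
program -> ] decls contributes {]}.
From program -> params body: add FIRST(params) = { *, ] }.
Union: FIRST(program) = { *, -, ], λ }.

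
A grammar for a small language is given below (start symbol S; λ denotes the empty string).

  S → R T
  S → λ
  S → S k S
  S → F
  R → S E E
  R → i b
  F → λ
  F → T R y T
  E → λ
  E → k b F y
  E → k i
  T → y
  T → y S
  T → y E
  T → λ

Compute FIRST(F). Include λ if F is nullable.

F → λ contributes λ.
From F → T R y T: T, R nullable, take FIRST(T) ∪ FIRST(R) ∪ {y} = { i, k, y }.
Union: FIRST(F) = { i, k, y, λ }.

{ i, k, y, λ }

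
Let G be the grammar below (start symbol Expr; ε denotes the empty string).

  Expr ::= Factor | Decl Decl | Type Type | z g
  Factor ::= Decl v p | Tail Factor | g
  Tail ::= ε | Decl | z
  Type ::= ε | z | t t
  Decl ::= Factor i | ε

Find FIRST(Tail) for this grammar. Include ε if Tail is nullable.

{ g, v, z, ε }

Tail ::= ε contributes ε.
From Tail ::= Decl: add FIRST(Decl) = { g, v, z, ε } (including ε since Decl is nullable).
Tail ::= z contributes {z}.
Union: FIRST(Tail) = { g, v, z, ε }.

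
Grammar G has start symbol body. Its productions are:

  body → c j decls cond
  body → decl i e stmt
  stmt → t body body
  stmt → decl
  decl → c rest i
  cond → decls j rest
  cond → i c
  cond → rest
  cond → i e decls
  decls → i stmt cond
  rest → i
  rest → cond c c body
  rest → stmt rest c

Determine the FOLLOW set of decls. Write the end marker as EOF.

{ EOF, c, i, j, t }

In body → c j decls cond: add FIRST(cond) = { c, i, t }.
In cond → decls j rest: add FIRST(j rest) = { j }.
In cond → i e decls: decls is at the end, add FOLLOW(cond) = { EOF, c, i, j, t }.
Union: FOLLOW(decls) = { EOF, c, i, j, t }.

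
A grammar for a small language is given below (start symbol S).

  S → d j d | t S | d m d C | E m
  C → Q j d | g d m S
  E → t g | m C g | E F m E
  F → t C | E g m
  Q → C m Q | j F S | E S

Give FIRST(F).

{ m, t }

F → t C contributes {t}.
From F → E g m: add FIRST(E) = { m, t }.
Union: FIRST(F) = { m, t }.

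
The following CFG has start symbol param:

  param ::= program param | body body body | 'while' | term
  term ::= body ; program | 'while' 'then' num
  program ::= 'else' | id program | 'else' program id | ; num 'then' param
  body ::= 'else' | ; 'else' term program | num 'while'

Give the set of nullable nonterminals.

No nonterminal has an empty production or an RHS whose symbols are all nullable.

{ } (none)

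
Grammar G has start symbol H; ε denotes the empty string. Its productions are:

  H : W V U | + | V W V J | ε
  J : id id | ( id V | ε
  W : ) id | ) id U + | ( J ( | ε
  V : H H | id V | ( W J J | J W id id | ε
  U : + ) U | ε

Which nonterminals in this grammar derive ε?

Directly nullable (have an ε-production): H, J, W, V, U.

{ H, J, U, V, W }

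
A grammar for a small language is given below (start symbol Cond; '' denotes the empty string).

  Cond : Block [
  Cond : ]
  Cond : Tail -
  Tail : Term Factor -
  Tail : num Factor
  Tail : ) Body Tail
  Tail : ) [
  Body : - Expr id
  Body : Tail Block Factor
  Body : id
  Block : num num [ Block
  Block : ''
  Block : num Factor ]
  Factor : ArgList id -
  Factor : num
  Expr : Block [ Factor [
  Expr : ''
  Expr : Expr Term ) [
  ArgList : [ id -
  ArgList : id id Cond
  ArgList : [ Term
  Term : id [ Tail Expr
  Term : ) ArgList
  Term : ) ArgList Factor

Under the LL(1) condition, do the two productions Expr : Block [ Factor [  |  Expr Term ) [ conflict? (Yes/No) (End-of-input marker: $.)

FIRST(Block [ Factor [) = { [, num } and FIRST(Expr Term ) [) = { ), [, id, num }.
Both contain [, so the two alternatives are not disjoint — LL(1) conflict.

Yes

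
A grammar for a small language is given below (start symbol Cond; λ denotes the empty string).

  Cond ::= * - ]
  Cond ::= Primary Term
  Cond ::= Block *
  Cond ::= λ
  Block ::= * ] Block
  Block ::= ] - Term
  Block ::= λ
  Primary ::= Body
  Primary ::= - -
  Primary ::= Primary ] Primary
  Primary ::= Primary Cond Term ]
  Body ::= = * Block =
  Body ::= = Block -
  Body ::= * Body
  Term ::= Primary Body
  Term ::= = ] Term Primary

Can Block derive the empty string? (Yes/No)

Yes

Block has an λ-production, so Block ⇒ λ.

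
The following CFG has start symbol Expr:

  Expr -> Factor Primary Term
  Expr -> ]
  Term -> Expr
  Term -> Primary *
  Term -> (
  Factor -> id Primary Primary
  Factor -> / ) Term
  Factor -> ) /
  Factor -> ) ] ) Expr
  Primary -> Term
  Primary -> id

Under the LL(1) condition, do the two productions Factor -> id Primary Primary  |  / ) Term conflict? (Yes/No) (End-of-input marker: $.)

FIRST(id Primary Primary) = { id } and FIRST(/ ) Term) = { / }.
The FIRST sets are disjoint and neither alternative is nullable — no conflict.

No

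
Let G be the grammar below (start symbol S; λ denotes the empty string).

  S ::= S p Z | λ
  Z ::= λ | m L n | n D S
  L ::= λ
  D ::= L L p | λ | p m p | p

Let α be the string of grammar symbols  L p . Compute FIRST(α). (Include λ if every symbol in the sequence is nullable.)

Add FIRST(L)\{λ} = {  }; L is nullable, continue.
p is a terminal; add {p} and stop.

{ p }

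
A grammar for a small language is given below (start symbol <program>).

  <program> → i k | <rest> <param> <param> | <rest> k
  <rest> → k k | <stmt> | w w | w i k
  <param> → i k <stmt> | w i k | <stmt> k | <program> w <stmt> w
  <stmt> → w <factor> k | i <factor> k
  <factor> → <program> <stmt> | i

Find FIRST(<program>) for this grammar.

{ i, k, w }

<program> → i k contributes {i}.
From <program> → <rest> <param> <param>: add FIRST(<rest>) = { i, k, w }.
From <program> → <rest> k: add FIRST(<rest>) = { i, k, w }.
Union: FIRST(<program>) = { i, k, w }.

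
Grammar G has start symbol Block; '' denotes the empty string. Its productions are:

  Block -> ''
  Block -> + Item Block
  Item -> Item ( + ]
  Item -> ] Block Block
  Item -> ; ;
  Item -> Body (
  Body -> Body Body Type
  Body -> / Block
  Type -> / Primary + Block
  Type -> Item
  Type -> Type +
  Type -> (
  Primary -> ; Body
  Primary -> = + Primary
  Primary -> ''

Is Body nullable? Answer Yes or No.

Nullable nonterminals: Block, Primary.
No production of Body has an RHS whose symbols are all nullable, so Body is not nullable.

No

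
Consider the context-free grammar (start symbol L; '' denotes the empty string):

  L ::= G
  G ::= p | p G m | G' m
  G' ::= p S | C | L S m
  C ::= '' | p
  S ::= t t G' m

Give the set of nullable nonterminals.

Directly nullable (have an ''-production): C.
G' ::= C with every symbol nullable, so G' is nullable.
No other nonterminal has a production whose RHS symbols are all nullable.

{ C, G' }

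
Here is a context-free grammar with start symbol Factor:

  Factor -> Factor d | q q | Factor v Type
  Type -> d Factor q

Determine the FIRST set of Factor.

From Factor -> Factor d: add FIRST(Factor) = { q }.
Factor -> q q contributes {q}.
From Factor -> Factor v Type: add FIRST(Factor) = { q }.
Union: FIRST(Factor) = { q }.

{ q }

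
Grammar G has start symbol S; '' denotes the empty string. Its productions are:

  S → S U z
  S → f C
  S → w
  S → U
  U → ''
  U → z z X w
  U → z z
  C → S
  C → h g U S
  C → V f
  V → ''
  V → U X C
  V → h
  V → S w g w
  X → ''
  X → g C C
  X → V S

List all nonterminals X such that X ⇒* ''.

Directly nullable (have an ''-production): U, V, X.
S → U with every symbol nullable, so S is nullable.
C → S with every symbol nullable, so C is nullable.

{ C, S, U, V, X }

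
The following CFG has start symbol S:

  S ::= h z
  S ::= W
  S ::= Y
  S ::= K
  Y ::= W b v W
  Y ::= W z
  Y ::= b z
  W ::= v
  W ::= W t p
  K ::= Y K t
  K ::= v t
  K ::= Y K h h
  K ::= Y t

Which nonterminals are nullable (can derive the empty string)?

No nonterminal has an empty production or an RHS whose symbols are all nullable.

{ } (none)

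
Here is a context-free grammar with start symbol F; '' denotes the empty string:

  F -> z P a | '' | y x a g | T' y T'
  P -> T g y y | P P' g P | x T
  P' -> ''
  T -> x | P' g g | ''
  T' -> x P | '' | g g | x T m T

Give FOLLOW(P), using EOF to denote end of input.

In F -> z P a: add FIRST(a) = { a }.
In P -> P P' g P: add FIRST(P' g P) = { g }.
In P -> P P' g P: P is at the end, add FOLLOW(P) = { EOF, a, g, y }.
In T' -> x P: P is at the end, add FOLLOW(T') = { EOF, y }.
Union: FOLLOW(P) = { EOF, a, g, y }.

{ EOF, a, g, y }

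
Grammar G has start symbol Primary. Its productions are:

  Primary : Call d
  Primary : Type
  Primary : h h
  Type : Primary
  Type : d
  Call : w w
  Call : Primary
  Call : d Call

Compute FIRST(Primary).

{ d, h, w }

From Primary : Call d: add FIRST(Call) = { d, h, w }.
From Primary : Type: add FIRST(Type) = { d, h, w }.
Primary : h h contributes {h}.
Union: FIRST(Primary) = { d, h, w }.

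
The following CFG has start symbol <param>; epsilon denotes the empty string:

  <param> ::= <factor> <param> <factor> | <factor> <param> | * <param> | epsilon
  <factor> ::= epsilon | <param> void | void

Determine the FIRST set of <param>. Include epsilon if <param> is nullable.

From <param> ::= <factor> <param> <factor>: <factor>, <param>, <factor> nullable, take FIRST(<factor>) ∪ FIRST(<param>) ∪ FIRST(<factor>) = { *, void }; also epsilon since the whole RHS is nullable.
From <param> ::= <factor> <param>: <factor>, <param> nullable, take FIRST(<factor>) ∪ FIRST(<param>) = { *, void }; also epsilon since the whole RHS is nullable.
<param> ::= * <param> contributes {*}.
<param> ::= epsilon contributes epsilon.
Union: FIRST(<param>) = { *, void, epsilon }.

{ *, void, epsilon }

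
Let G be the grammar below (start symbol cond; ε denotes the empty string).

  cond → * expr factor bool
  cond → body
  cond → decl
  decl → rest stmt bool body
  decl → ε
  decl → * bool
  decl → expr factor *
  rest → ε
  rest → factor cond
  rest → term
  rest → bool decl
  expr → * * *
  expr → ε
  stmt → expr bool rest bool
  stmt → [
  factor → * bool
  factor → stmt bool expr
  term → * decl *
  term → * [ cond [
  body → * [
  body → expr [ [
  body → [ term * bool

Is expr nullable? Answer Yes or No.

expr has an ε-production, so expr ⇒ ε.

Yes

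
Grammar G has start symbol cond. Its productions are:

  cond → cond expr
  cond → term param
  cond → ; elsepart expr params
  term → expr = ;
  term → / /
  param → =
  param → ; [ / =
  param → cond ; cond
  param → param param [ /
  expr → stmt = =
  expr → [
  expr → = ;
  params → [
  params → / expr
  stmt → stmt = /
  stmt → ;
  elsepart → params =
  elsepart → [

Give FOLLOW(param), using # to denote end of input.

In cond → term param: param is at the end, add FOLLOW(cond) = { #, /, ;, =, [ }.
In param → param param [ /: add FIRST(param [ /) = { /, ;, =, [ }.
In param → param param [ /: add FIRST([ /) = { [ }.
Union: FOLLOW(param) = { #, /, ;, =, [ }.

{ #, /, ;, =, [ }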